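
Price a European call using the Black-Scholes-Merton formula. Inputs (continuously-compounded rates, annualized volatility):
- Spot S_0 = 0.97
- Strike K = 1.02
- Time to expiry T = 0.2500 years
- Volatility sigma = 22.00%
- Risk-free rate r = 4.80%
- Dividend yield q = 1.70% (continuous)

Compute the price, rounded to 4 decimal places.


Answer: Price = 0.0255

Derivation:
d1 = (ln(S/K) + (r - q + 0.5*sigma^2) * T) / (sigma * sqrt(T)) = -0.33147123
d2 = d1 - sigma * sqrt(T) = -0.44147123
exp(-rT) = 0.98807171; exp(-qT) = 0.99575902
C = S_0 * exp(-qT) * N(d1) - K * exp(-rT) * N(d2)
N(d1) = 0.37014429; N(d2) = 0.32943594
C = 0.9700 * 0.99575902 * 0.37014429 - 1.0200 * 0.98807171 * 0.32943594 = 0.0255


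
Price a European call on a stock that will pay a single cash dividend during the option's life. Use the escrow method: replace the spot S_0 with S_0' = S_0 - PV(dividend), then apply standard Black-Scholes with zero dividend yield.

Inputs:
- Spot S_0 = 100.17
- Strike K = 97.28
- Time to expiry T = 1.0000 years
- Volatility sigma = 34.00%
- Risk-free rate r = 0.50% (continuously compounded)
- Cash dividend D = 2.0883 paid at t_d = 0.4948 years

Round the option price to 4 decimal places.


PV(D) = D * exp(-r * t_d) = 2.0883 * 0.99752906 = 2.08313993
S_0' = S_0 - PV(D) = 100.1700 - 2.08313993 = 98.08686007
d1 = (ln(S_0'/K) + (r + sigma^2/2)*T) / (sigma*sqrt(T)) = 0.20899999
d2 = d1 - sigma*sqrt(T) = -0.13100001
exp(-rT) = 0.99501248
N(d1) = 0.58277588; N(d2) = 0.44788765
C = S_0' * N(d1) - K * exp(-rT) * N(d2) = 98.08686007 * 0.58277588 - 97.2800 * 0.99501248 * 0.44788765 = 13.8095

Answer: Price = 13.8095


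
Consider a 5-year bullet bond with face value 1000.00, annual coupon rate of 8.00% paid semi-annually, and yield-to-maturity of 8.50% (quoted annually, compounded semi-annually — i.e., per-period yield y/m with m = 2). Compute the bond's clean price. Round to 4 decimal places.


Answer: Price = 979.9728

Derivation:
Coupon per period c = face * coupon_rate / m = 40.000000
Periods per year m = 2; per-period yield y/m = 0.042500
Number of cashflows N = 10
Cashflows (t years, CF_t, discount factor 1/(1+y/m)^(m*t), PV):
  t = 0.5000: CF_t = 40.000000, DF = 0.959233, PV = 38.369305
  t = 1.0000: CF_t = 40.000000, DF = 0.920127, PV = 36.805088
  t = 1.5000: CF_t = 40.000000, DF = 0.882616, PV = 35.304641
  t = 2.0000: CF_t = 40.000000, DF = 0.846634, PV = 33.865363
  t = 2.5000: CF_t = 40.000000, DF = 0.812119, PV = 32.484761
  t = 3.0000: CF_t = 40.000000, DF = 0.779011, PV = 31.160442
  t = 3.5000: CF_t = 40.000000, DF = 0.747253, PV = 29.890112
  t = 4.0000: CF_t = 40.000000, DF = 0.716789, PV = 28.671570
  t = 4.5000: CF_t = 40.000000, DF = 0.687568, PV = 27.502706
  t = 5.0000: CF_t = 1040.000000, DF = 0.659537, PV = 685.918794
Price P = sum_t PV_t = 979.972782


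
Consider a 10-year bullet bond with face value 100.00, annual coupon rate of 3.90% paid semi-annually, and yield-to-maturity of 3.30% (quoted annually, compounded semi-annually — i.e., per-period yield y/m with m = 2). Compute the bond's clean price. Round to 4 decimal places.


Coupon per period c = face * coupon_rate / m = 1.950000
Periods per year m = 2; per-period yield y/m = 0.016500
Number of cashflows N = 20
Cashflows (t years, CF_t, discount factor 1/(1+y/m)^(m*t), PV):
  t = 0.5000: CF_t = 1.950000, DF = 0.983768, PV = 1.918347
  t = 1.0000: CF_t = 1.950000, DF = 0.967799, PV = 1.887208
  t = 1.5000: CF_t = 1.950000, DF = 0.952090, PV = 1.856575
  t = 2.0000: CF_t = 1.950000, DF = 0.936635, PV = 1.826439
  t = 2.5000: CF_t = 1.950000, DF = 0.921432, PV = 1.796792
  t = 3.0000: CF_t = 1.950000, DF = 0.906475, PV = 1.767626
  t = 3.5000: CF_t = 1.950000, DF = 0.891761, PV = 1.738933
  t = 4.0000: CF_t = 1.950000, DF = 0.877285, PV = 1.710707
  t = 4.5000: CF_t = 1.950000, DF = 0.863045, PV = 1.682938
  t = 5.0000: CF_t = 1.950000, DF = 0.849036, PV = 1.655620
  t = 5.5000: CF_t = 1.950000, DF = 0.835254, PV = 1.628746
  t = 6.0000: CF_t = 1.950000, DF = 0.821696, PV = 1.602308
  t = 6.5000: CF_t = 1.950000, DF = 0.808359, PV = 1.576299
  t = 7.0000: CF_t = 1.950000, DF = 0.795237, PV = 1.550712
  t = 7.5000: CF_t = 1.950000, DF = 0.782329, PV = 1.525541
  t = 8.0000: CF_t = 1.950000, DF = 0.769630, PV = 1.500778
  t = 8.5000: CF_t = 1.950000, DF = 0.757137, PV = 1.476417
  t = 9.0000: CF_t = 1.950000, DF = 0.744847, PV = 1.452452
  t = 9.5000: CF_t = 1.950000, DF = 0.732757, PV = 1.428875
  t = 10.0000: CF_t = 101.950000, DF = 0.720862, PV = 73.491916
Price P = sum_t PV_t = 105.075230

Answer: Price = 105.0752


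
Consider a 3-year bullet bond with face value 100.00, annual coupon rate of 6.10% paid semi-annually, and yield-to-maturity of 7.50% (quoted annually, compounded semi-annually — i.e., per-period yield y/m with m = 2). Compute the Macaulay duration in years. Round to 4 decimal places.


Coupon per period c = face * coupon_rate / m = 3.050000
Periods per year m = 2; per-period yield y/m = 0.037500
Number of cashflows N = 6
Cashflows (t years, CF_t, discount factor 1/(1+y/m)^(m*t), PV):
  t = 0.5000: CF_t = 3.050000, DF = 0.963855, PV = 2.939759
  t = 1.0000: CF_t = 3.050000, DF = 0.929017, PV = 2.833503
  t = 1.5000: CF_t = 3.050000, DF = 0.895438, PV = 2.731087
  t = 2.0000: CF_t = 3.050000, DF = 0.863073, PV = 2.632373
  t = 2.5000: CF_t = 3.050000, DF = 0.831878, PV = 2.537227
  t = 3.0000: CF_t = 103.050000, DF = 0.801810, PV = 82.626501
Price P = sum_t PV_t = 96.300450
Macaulay numerator sum_t t * PV_t:
  t * PV_t at t = 0.5000: 1.469880
  t * PV_t at t = 1.0000: 2.833503
  t * PV_t at t = 1.5000: 4.096630
  t * PV_t at t = 2.0000: 5.264746
  t * PV_t at t = 2.5000: 6.343067
  t * PV_t at t = 3.0000: 247.879504
Macaulay duration D = (sum_t t * PV_t) / P = 267.887330 / 96.300450 = 2.781787

Answer: Macaulay duration = 2.7818 years


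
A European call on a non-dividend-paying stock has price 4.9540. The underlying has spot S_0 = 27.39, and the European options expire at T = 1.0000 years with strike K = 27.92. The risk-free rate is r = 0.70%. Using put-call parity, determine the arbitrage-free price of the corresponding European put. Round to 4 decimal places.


Answer: Put price = 5.2892

Derivation:
Put-call parity: C - P = S_0 * exp(-qT) - K * exp(-rT).
S_0 * exp(-qT) = 27.3900 * 1.00000000 = 27.39000000
K * exp(-rT) = 27.9200 * 0.99302444 = 27.72524245
P = C - S*exp(-qT) + K*exp(-rT)
P = 4.9540 - 27.39000000 + 27.72524245 = 5.2892


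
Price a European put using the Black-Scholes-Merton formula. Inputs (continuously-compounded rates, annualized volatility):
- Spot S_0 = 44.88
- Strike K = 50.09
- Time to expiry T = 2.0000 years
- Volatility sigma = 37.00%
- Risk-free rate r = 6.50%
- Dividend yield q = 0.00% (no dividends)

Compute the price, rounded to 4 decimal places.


d1 = (ln(S/K) + (r - q + 0.5*sigma^2) * T) / (sigma * sqrt(T)) = 0.30017805
d2 = d1 - sigma * sqrt(T) = -0.22308096
exp(-rT) = 0.87809543; exp(-qT) = 1.00000000
P = K * exp(-rT) * N(-d2) - S_0 * exp(-qT) * N(-d1)
N(-d1) = 0.38202067; N(-d2) = 0.58826375
P = 50.0900 * 0.87809543 * 0.58826375 - 44.8800 * 1.00000000 * 0.38202067 = 8.7290

Answer: Price = 8.7290


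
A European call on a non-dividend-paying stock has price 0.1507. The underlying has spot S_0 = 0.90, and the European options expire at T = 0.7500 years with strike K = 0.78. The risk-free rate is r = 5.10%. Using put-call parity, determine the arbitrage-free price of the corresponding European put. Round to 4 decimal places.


Put-call parity: C - P = S_0 * exp(-qT) - K * exp(-rT).
S_0 * exp(-qT) = 0.9000 * 1.00000000 = 0.90000000
K * exp(-rT) = 0.7800 * 0.96247229 = 0.75072839
P = C - S*exp(-qT) + K*exp(-rT)
P = 0.1507 - 0.90000000 + 0.75072839 = 0.0014

Answer: Put price = 0.0014


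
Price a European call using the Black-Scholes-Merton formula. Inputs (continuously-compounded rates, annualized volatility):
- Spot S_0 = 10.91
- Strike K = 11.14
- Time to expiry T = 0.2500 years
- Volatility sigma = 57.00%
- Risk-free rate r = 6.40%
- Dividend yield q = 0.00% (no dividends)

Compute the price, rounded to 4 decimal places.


Answer: Price = 1.2129

Derivation:
d1 = (ln(S/K) + (r - q + 0.5*sigma^2) * T) / (sigma * sqrt(T)) = 0.12543883
d2 = d1 - sigma * sqrt(T) = -0.15956117
exp(-rT) = 0.98412732; exp(-qT) = 1.00000000
C = S_0 * exp(-qT) * N(d1) - K * exp(-rT) * N(d2)
N(d1) = 0.54991192; N(d2) = 0.43661338
C = 10.9100 * 1.00000000 * 0.54991192 - 11.1400 * 0.98412732 * 0.43661338 = 1.2129


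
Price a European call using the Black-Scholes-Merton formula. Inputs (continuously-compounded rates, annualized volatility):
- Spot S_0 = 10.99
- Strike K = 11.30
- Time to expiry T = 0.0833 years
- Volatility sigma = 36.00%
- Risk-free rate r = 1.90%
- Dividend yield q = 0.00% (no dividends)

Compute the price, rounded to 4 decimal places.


Answer: Price = 0.3299

Derivation:
d1 = (ln(S/K) + (r - q + 0.5*sigma^2) * T) / (sigma * sqrt(T)) = -0.20053863
d2 = d1 - sigma * sqrt(T) = -0.30444089
exp(-rT) = 0.99841855; exp(-qT) = 1.00000000
C = S_0 * exp(-qT) * N(d1) - K * exp(-rT) * N(d2)
N(d1) = 0.42052967; N(d2) = 0.38039601
C = 10.9900 * 1.00000000 * 0.42052967 - 11.3000 * 0.99841855 * 0.38039601 = 0.3299


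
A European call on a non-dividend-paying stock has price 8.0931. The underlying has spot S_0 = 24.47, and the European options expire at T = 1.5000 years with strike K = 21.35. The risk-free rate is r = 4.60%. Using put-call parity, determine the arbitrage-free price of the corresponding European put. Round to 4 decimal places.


Put-call parity: C - P = S_0 * exp(-qT) - K * exp(-rT).
S_0 * exp(-qT) = 24.4700 * 1.00000000 = 24.47000000
K * exp(-rT) = 21.3500 * 0.93332668 = 19.92652462
P = C - S*exp(-qT) + K*exp(-rT)
P = 8.0931 - 24.47000000 + 19.92652462 = 3.5496

Answer: Put price = 3.5496


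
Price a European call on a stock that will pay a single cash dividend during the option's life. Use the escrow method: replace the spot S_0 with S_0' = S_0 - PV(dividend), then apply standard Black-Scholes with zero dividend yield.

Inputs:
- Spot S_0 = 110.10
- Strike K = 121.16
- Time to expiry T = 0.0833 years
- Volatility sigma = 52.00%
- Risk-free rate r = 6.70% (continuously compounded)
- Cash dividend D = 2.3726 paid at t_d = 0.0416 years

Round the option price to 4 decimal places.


PV(D) = D * exp(-r * t_d) = 2.3726 * 0.99721668 = 2.36599630
S_0' = S_0 - PV(D) = 110.1000 - 2.36599630 = 107.73400370
d1 = (ln(S_0'/K) + (r + sigma^2/2)*T) / (sigma*sqrt(T)) = -0.67032759
d2 = d1 - sigma*sqrt(T) = -0.82040864
exp(-rT) = 0.99443445
N(d1) = 0.25132449; N(d2) = 0.20599160
C = S_0' * N(d1) - K * exp(-rT) * N(d2) = 107.73400370 * 0.25132449 - 121.1600 * 0.99443445 * 0.20599160 = 2.2572

Answer: Price = 2.2572


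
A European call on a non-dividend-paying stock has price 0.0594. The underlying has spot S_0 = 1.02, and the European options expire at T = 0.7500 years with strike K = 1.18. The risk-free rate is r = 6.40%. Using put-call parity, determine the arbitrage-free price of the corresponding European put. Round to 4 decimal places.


Put-call parity: C - P = S_0 * exp(-qT) - K * exp(-rT).
S_0 * exp(-qT) = 1.0200 * 1.00000000 = 1.02000000
K * exp(-rT) = 1.1800 * 0.95313379 = 1.12469787
P = C - S*exp(-qT) + K*exp(-rT)
P = 0.0594 - 1.02000000 + 1.12469787 = 0.1641

Answer: Put price = 0.1641


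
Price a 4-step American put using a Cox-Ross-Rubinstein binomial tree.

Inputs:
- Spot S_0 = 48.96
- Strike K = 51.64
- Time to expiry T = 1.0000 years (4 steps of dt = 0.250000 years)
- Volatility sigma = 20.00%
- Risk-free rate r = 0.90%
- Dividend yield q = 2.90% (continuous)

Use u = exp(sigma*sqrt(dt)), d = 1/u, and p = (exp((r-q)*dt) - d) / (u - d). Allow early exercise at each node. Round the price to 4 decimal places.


dt = T/N = 0.250000
u = exp(sigma*sqrt(dt)) = 1.105171; d = 1/u = 0.904837
p = (exp((r-q)*dt) - d) / (u - d) = 0.450125
Discount per step: exp(-r*dt) = 0.997753
Stock lattice S(k, i) with i counting down-moves:
  k=0: S(0,0) = 48.9600
  k=1: S(1,0) = 54.1092; S(1,1) = 44.3008
  k=2: S(2,0) = 59.7999; S(2,1) = 48.9600; S(2,2) = 40.0851
  k=3: S(3,0) = 66.0891; S(3,1) = 54.1092; S(3,2) = 44.3008; S(3,3) = 36.2705
  k=4: S(4,0) = 73.0397; S(4,1) = 59.7999; S(4,2) = 48.9600; S(4,3) = 40.0851; S(4,4) = 32.8189
Terminal payoffs V(N, i) = max(K - S_T, 0):
  V(4,0) = 0.000000; V(4,1) = 0.000000; V(4,2) = 2.680000; V(4,3) = 11.554942; V(4,4) = 18.821131
Backward induction: V(k, i) = exp(-r*dt) * [p * V(k+1, i) + (1-p) * V(k+1, i+1)]; then take max(V_cont, immediate exercise) for American.
  V(3,0) = exp(-r*dt) * [p*0.000000 + (1-p)*0.000000] = 0.000000; exercise = 0.000000; V(3,0) = max -> 0.000000
  V(3,1) = exp(-r*dt) * [p*0.000000 + (1-p)*2.680000] = 1.470354; exercise = 0.000000; V(3,1) = max -> 1.470354
  V(3,2) = exp(-r*dt) * [p*2.680000 + (1-p)*11.554942] = 7.543120; exercise = 7.339160; V(3,2) = max -> 7.543120
  V(3,3) = exp(-r*dt) * [p*11.554942 + (1-p)*18.821131] = 15.515490; exercise = 15.369540; V(3,3) = max -> 15.515490
  V(2,0) = exp(-r*dt) * [p*0.000000 + (1-p)*1.470354] = 0.806694; exercise = 0.000000; V(2,0) = max -> 0.806694
  V(2,1) = exp(-r*dt) * [p*1.470354 + (1-p)*7.543120] = 4.798808; exercise = 2.680000; V(2,1) = max -> 4.798808
  V(2,2) = exp(-r*dt) * [p*7.543120 + (1-p)*15.515490] = 11.900124; exercise = 11.554942; V(2,2) = max -> 11.900124
  V(1,0) = exp(-r*dt) * [p*0.806694 + (1-p)*4.798808] = 2.995112; exercise = 0.000000; V(1,0) = max -> 2.995112
  V(1,1) = exp(-r*dt) * [p*4.798808 + (1-p)*11.900124] = 8.684085; exercise = 7.339160; V(1,1) = max -> 8.684085
  V(0,0) = exp(-r*dt) * [p*2.995112 + (1-p)*8.684085] = 6.109576; exercise = 2.680000; V(0,0) = max -> 6.109576

Answer: Price = V(0,0) = 6.1096


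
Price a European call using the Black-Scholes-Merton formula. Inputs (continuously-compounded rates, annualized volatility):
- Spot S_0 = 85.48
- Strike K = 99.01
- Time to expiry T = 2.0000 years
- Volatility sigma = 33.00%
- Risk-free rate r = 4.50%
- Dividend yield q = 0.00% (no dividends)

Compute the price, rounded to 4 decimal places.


d1 = (ln(S/K) + (r - q + 0.5*sigma^2) * T) / (sigma * sqrt(T)) = 0.11134055
d2 = d1 - sigma * sqrt(T) = -0.35534992
exp(-rT) = 0.91393119; exp(-qT) = 1.00000000
C = S_0 * exp(-qT) * N(d1) - K * exp(-rT) * N(d2)
N(d1) = 0.54432685; N(d2) = 0.36116373
C = 85.4800 * 1.00000000 * 0.54432685 - 99.0100 * 0.91393119 * 0.36116373 = 13.8480

Answer: Price = 13.8480


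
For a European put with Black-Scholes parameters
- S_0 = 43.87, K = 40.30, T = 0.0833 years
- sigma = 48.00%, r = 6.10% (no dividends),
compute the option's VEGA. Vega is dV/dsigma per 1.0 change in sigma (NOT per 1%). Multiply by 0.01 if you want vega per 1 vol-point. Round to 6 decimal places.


d1 = 0.7186323801; d2 = 0.5800960311
phi(d1) = 0.3081542585; exp(-qT) = 1.0000000000; exp(-rT) = 0.9949315880
Vega = S * exp(-qT) * phi(d1) * sqrt(T) = 43.8700 * 1.0000000000 * 0.3081542585 * 0.2886173938 = 3.901740

Answer: Vega = 3.901740


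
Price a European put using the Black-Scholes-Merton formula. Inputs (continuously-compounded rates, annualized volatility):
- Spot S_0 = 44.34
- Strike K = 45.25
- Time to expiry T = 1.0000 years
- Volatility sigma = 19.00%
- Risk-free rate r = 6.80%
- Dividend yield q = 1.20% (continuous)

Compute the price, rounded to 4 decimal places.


d1 = (ln(S/K) + (r - q + 0.5*sigma^2) * T) / (sigma * sqrt(T)) = 0.28281334
d2 = d1 - sigma * sqrt(T) = 0.09281334
exp(-rT) = 0.93426047; exp(-qT) = 0.98807171
P = K * exp(-rT) * N(-d2) - S_0 * exp(-qT) * N(-d1)
N(-d1) = 0.38865997; N(-d2) = 0.46302593
P = 45.2500 * 0.93426047 * 0.46302593 - 44.3400 * 0.98807171 * 0.38865997 = 2.5469

Answer: Price = 2.5469


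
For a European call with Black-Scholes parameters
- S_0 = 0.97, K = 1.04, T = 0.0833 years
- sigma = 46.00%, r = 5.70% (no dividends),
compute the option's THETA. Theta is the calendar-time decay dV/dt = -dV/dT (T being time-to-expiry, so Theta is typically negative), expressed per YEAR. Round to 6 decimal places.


Answer: Theta = -0.299094

Derivation:
d1 = -0.4226950088; d2 = -0.5554590100
phi(d1) = 0.3648481394; exp(-qT) = 1.0000000000; exp(-rT) = 0.9952631544
Theta = -S*exp(-qT)*phi(d1)*sigma/(2*sqrt(T)) - r*K*exp(-rT)*N(d2) + q*S*exp(-qT)*N(d1)
N(d1) = 0.3362588988; N(d2) = 0.2892903698; sqrt(T) = 0.2886173938
Term 1 = -0.9700 * 1.0000000000 * 0.3648481394 * 0.4600 / (2 * 0.2886173938) = -0.2820260374
Term 2 = -0.0570 * 1.0400 * 0.9952631544 * 0.2892903698 = -0.0170679003
Term 3 = 0 (no dividend yield, q = 0)
Theta = -0.2820260374 + (-0.0170679003) + (0.0000000000) = -0.299094


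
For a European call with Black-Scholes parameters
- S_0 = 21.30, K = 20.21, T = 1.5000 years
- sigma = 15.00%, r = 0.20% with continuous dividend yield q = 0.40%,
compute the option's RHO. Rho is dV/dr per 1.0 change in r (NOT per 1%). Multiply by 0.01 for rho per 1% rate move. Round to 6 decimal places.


Answer: Rho = 17.244106

Derivation:
d1 = 0.3614605395; d2 = 0.1777488088
phi(d1) = 0.3737136584; exp(-qT) = 0.9940179641; exp(-rT) = 0.9970044955
N(d2) = 0.5705398742
Rho = K*T*exp(-rT)*N(d2) = 20.2100 * 1.5000 * 0.9970044955 * 0.5705398742 = 17.244106


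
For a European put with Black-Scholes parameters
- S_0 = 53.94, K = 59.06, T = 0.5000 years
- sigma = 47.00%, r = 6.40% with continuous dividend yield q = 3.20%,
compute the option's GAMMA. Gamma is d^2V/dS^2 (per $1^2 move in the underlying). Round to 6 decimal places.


d1 = -0.0585441044; d2 = -0.3908842915
phi(d1) = 0.3982591961; exp(-qT) = 0.9841273201; exp(-rT) = 0.9685065821
Gamma = exp(-qT) * phi(d1) / (S * sigma * sqrt(T)) = 0.9841273201 * 0.3982591961 / (53.9400 * 0.4700 * 0.7071067812) = 0.021864

Answer: Gamma = 0.021864


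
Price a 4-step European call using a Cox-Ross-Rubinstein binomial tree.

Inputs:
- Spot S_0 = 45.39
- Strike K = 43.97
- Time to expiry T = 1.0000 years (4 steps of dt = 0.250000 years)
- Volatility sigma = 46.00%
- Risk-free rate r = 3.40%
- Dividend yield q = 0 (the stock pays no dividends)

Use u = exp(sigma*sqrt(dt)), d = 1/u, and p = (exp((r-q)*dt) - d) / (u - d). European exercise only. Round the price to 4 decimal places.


dt = T/N = 0.250000
u = exp(sigma*sqrt(dt)) = 1.258600; d = 1/u = 0.794534
p = (exp((r-q)*dt) - d) / (u - d) = 0.461147
Discount per step: exp(-r*dt) = 0.991536
Stock lattice S(k, i) with i counting down-moves:
  k=0: S(0,0) = 45.3900
  k=1: S(1,0) = 57.1279; S(1,1) = 36.0639
  k=2: S(2,0) = 71.9011; S(2,1) = 45.3900; S(2,2) = 28.6540
  k=3: S(3,0) = 90.4947; S(3,1) = 57.1279; S(3,2) = 36.0639; S(3,3) = 22.7665
  k=4: S(4,0) = 113.8967; S(4,1) = 71.9011; S(4,2) = 45.3900; S(4,3) = 28.6540; S(4,4) = 18.0888
Terminal payoffs V(N, i) = max(S_T - K, 0):
  V(4,0) = 69.926691; V(4,1) = 27.931118; V(4,2) = 1.420000; V(4,3) = 0.000000; V(4,4) = 0.000000
Backward induction: V(k, i) = exp(-r*dt) * [p * V(k+1, i) + (1-p) * V(k+1, i+1)].
  V(3,0) = exp(-r*dt) * [p*69.926691 + (1-p)*27.931118] = 46.896909
  V(3,1) = exp(-r*dt) * [p*27.931118 + (1-p)*1.420000] = 13.530016
  V(3,2) = exp(-r*dt) * [p*1.420000 + (1-p)*0.000000] = 0.649286
  V(3,3) = exp(-r*dt) * [p*0.000000 + (1-p)*0.000000] = 0.000000
  V(2,0) = exp(-r*dt) * [p*46.896909 + (1-p)*13.530016] = 28.672290
  V(2,1) = exp(-r*dt) * [p*13.530016 + (1-p)*0.649286] = 6.533419
  V(2,2) = exp(-r*dt) * [p*0.649286 + (1-p)*0.000000] = 0.296882
  V(1,0) = exp(-r*dt) * [p*28.672290 + (1-p)*6.533419] = 16.600974
  V(1,1) = exp(-r*dt) * [p*6.533419 + (1-p)*0.296882] = 3.145985
  V(0,0) = exp(-r*dt) * [p*16.600974 + (1-p)*3.145985] = 9.271562

Answer: Price = V(0,0) = 9.2716


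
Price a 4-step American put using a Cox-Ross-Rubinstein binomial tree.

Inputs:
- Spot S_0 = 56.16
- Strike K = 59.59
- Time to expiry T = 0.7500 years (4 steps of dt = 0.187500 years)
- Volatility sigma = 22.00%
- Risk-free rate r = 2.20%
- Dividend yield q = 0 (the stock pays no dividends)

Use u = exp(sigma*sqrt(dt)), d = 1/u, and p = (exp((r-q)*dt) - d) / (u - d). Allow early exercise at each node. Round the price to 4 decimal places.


Answer: Price = V(0,0) = 6.0426

Derivation:
dt = T/N = 0.187500
u = exp(sigma*sqrt(dt)) = 1.099948; d = 1/u = 0.909134
p = (exp((r-q)*dt) - d) / (u - d) = 0.497865
Discount per step: exp(-r*dt) = 0.995883
Stock lattice S(k, i) with i counting down-moves:
  k=0: S(0,0) = 56.1600
  k=1: S(1,0) = 61.7731; S(1,1) = 51.0570
  k=2: S(2,0) = 67.9472; S(2,1) = 56.1600; S(2,2) = 46.4176
  k=3: S(3,0) = 74.7383; S(3,1) = 61.7731; S(3,2) = 51.0570; S(3,3) = 42.1998
  k=4: S(4,0) = 82.2083; S(4,1) = 67.9472; S(4,2) = 56.1600; S(4,3) = 46.4176; S(4,4) = 38.3653
Terminal payoffs V(N, i) = max(K - S_T, 0):
  V(4,0) = 0.000000; V(4,1) = 0.000000; V(4,2) = 3.430000; V(4,3) = 13.172378; V(4,4) = 21.224693
Backward induction: V(k, i) = exp(-r*dt) * [p * V(k+1, i) + (1-p) * V(k+1, i+1)]; then take max(V_cont, immediate exercise) for American.
  V(3,0) = exp(-r*dt) * [p*0.000000 + (1-p)*0.000000] = 0.000000; exercise = 0.000000; V(3,0) = max -> 0.000000
  V(3,1) = exp(-r*dt) * [p*0.000000 + (1-p)*3.430000] = 1.715234; exercise = 0.000000; V(3,1) = max -> 1.715234
  V(3,2) = exp(-r*dt) * [p*3.430000 + (1-p)*13.172378] = 8.287733; exercise = 8.533035; V(3,2) = max -> 8.533035
  V(3,3) = exp(-r*dt) * [p*13.172378 + (1-p)*21.224693] = 17.144860; exercise = 17.390162; V(3,3) = max -> 17.390162
  V(2,0) = exp(-r*dt) * [p*0.000000 + (1-p)*1.715234] = 0.857734; exercise = 0.000000; V(2,0) = max -> 0.857734
  V(2,1) = exp(-r*dt) * [p*1.715234 + (1-p)*8.533035] = 5.117538; exercise = 3.430000; V(2,1) = max -> 5.117538
  V(2,2) = exp(-r*dt) * [p*8.533035 + (1-p)*17.390162] = 12.927076; exercise = 13.172378; V(2,2) = max -> 13.172378
  V(1,0) = exp(-r*dt) * [p*0.857734 + (1-p)*5.117538] = 2.984395; exercise = 0.000000; V(1,0) = max -> 2.984395
  V(1,1) = exp(-r*dt) * [p*5.117538 + (1-p)*13.172378] = 9.124440; exercise = 8.533035; V(1,1) = max -> 9.124440
  V(0,0) = exp(-r*dt) * [p*2.984395 + (1-p)*9.124440] = 6.042550; exercise = 3.430000; V(0,0) = max -> 6.042550


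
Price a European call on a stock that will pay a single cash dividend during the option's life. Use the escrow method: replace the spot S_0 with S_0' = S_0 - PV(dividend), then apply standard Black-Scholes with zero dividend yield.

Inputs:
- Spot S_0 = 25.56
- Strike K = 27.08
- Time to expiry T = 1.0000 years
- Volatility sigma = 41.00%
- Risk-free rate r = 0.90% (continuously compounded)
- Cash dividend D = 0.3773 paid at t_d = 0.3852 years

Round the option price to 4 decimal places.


PV(D) = D * exp(-r * t_d) = 0.3773 * 0.99653920 = 0.37599424
S_0' = S_0 - PV(D) = 25.5600 - 0.37599424 = 25.18400576
d1 = (ln(S_0'/K) + (r + sigma^2/2)*T) / (sigma*sqrt(T)) = 0.04991135
d2 = d1 - sigma*sqrt(T) = -0.36008865
exp(-rT) = 0.99104038
N(d1) = 0.51990348; N(d2) = 0.35939042
C = S_0' * N(d1) - K * exp(-rT) * N(d2) = 25.18400576 * 0.51990348 - 27.0800 * 0.99104038 * 0.35939042 = 3.4482

Answer: Price = 3.4482


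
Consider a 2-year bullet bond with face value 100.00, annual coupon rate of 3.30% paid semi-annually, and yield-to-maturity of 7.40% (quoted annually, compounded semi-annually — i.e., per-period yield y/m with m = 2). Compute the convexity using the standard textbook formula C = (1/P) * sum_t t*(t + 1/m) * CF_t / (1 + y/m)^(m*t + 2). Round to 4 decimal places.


Answer: Convexity = 4.4939

Derivation:
Coupon per period c = face * coupon_rate / m = 1.650000
Periods per year m = 2; per-period yield y/m = 0.037000
Number of cashflows N = 4
Cashflows (t years, CF_t, discount factor 1/(1+y/m)^(m*t), PV):
  t = 0.5000: CF_t = 1.650000, DF = 0.964320, PV = 1.591128
  t = 1.0000: CF_t = 1.650000, DF = 0.929913, PV = 1.534357
  t = 1.5000: CF_t = 1.650000, DF = 0.896734, PV = 1.479611
  t = 2.0000: CF_t = 101.650000, DF = 0.864739, PV = 87.900705
Price P = sum_t PV_t = 92.505802
Convexity numerator sum_t t*(t + 1/m) * CF_t / (1+y/m)^(m*t + 2):
  t = 0.5000: term = 0.739806
  t = 1.0000: term = 2.140229
  t = 1.5000: term = 4.127731
  t = 2.0000: term = 408.700199
Convexity = (1/P) * sum = 415.707964 / 92.505802 = 4.493858


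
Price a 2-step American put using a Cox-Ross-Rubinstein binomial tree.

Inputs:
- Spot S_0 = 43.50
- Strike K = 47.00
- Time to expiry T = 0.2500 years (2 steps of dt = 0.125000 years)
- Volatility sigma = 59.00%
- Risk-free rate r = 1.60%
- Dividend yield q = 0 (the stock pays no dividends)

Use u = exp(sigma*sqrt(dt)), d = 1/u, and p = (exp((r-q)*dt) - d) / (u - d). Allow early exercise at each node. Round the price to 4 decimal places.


Answer: Price = V(0,0) = 7.2477

Derivation:
dt = T/N = 0.125000
u = exp(sigma*sqrt(dt)) = 1.231948; d = 1/u = 0.811723
p = (exp((r-q)*dt) - d) / (u - d) = 0.452803
Discount per step: exp(-r*dt) = 0.998002
Stock lattice S(k, i) with i counting down-moves:
  k=0: S(0,0) = 43.5000
  k=1: S(1,0) = 53.5897; S(1,1) = 35.3099
  k=2: S(2,0) = 66.0197; S(2,1) = 43.5000; S(2,2) = 28.6619
Terminal payoffs V(N, i) = max(K - S_T, 0):
  V(2,0) = 0.000000; V(2,1) = 3.500000; V(2,2) = 18.338122
Backward induction: V(k, i) = exp(-r*dt) * [p * V(k+1, i) + (1-p) * V(k+1, i+1)]; then take max(V_cont, immediate exercise) for American.
  V(1,0) = exp(-r*dt) * [p*0.000000 + (1-p)*3.500000] = 1.911362; exercise = 0.000000; V(1,0) = max -> 1.911362
  V(1,1) = exp(-r*dt) * [p*3.500000 + (1-p)*18.338122] = 11.596157; exercise = 11.690063; V(1,1) = max -> 11.690063
  V(0,0) = exp(-r*dt) * [p*1.911362 + (1-p)*11.690063] = 7.247725; exercise = 3.500000; V(0,0) = max -> 7.247725


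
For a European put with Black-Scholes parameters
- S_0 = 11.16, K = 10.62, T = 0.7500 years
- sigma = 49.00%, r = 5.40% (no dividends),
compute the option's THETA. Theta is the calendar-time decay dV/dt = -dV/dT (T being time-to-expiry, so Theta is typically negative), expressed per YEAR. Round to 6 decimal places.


d1 = 0.4244925228; d2 = 0.0001400749
phi(d1) = 0.3645704440; exp(-qT) = 1.0000000000; exp(-rT) = 0.9603091645
Theta = -S*exp(-qT)*phi(d1)*sigma/(2*sqrt(T)) + r*K*exp(-rT)*N(-d2) - q*S*exp(-qT)*N(-d1)
N(-d1) = 0.3356033286; N(-d2) = 0.4999441182; sqrt(T) = 0.8660254038
Term 1 = -11.1600 * 1.0000000000 * 0.3645704440 * 0.4900 / (2 * 0.8660254038) = -1.1510153208
Term 2 = 0.0540 * 10.6200 * 0.9603091645 * 0.4999441182 = 0.2753282747
Term 3 = 0 (no dividend yield, q = 0)
Theta = -1.1510153208 + (0.2753282747) + (0.0000000000) = -0.875687

Answer: Theta = -0.875687


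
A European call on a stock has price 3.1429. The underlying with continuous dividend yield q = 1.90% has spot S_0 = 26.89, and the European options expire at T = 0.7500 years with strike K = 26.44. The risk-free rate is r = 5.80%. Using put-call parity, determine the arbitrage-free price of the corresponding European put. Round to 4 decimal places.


Answer: Put price = 1.9479

Derivation:
Put-call parity: C - P = S_0 * exp(-qT) - K * exp(-rT).
S_0 * exp(-qT) = 26.8900 * 0.98585105 = 26.50953475
K * exp(-rT) = 26.4400 * 0.95743255 = 25.31451673
P = C - S*exp(-qT) + K*exp(-rT)
P = 3.1429 - 26.50953475 + 25.31451673 = 1.9479


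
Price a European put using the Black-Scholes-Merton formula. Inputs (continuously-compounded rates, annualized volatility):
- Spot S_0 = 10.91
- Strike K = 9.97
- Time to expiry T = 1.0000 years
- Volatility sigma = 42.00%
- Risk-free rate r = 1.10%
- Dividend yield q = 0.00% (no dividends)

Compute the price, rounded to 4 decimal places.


Answer: Price = 1.2519

Derivation:
d1 = (ln(S/K) + (r - q + 0.5*sigma^2) * T) / (sigma * sqrt(T)) = 0.45071242
d2 = d1 - sigma * sqrt(T) = 0.03071242
exp(-rT) = 0.98906028; exp(-qT) = 1.00000000
P = K * exp(-rT) * N(-d2) - S_0 * exp(-qT) * N(-d1)
N(-d1) = 0.32609842; N(-d2) = 0.48774944
P = 9.9700 * 0.98906028 * 0.48774944 - 10.9100 * 1.00000000 * 0.32609842 = 1.2519


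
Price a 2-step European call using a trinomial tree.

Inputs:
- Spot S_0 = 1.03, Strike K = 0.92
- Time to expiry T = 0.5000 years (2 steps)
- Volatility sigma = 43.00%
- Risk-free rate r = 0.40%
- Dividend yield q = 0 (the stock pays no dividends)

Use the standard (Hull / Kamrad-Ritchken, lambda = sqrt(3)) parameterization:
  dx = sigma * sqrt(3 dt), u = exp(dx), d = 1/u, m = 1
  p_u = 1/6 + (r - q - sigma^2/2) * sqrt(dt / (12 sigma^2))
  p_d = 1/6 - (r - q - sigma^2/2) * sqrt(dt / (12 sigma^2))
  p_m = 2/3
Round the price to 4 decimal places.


Answer: Price = V(0,0) = 0.1828

Derivation:
dt = T/N = 0.250000; dx = sigma*sqrt(3*dt) = 0.372391
u = exp(dx) = 1.451200; d = 1/u = 0.689085
p_u = 0.136977, p_m = 0.666667, p_d = 0.196357
Discount per step: exp(-r*dt) = 0.999000
Stock lattice S(k, j) with j the centered position index:
  k=0: S(0,+0) = 1.0300
  k=1: S(1,-1) = 0.7098; S(1,+0) = 1.0300; S(1,+1) = 1.4947
  k=2: S(2,-2) = 0.4891; S(2,-1) = 0.7098; S(2,+0) = 1.0300; S(2,+1) = 1.4947; S(2,+2) = 2.1692
Terminal payoffs V(N, j) = max(S_T - K, 0):
  V(2,-2) = 0.000000; V(2,-1) = 0.000000; V(2,+0) = 0.110000; V(2,+1) = 0.574736; V(2,+2) = 1.249161
Backward induction: V(k, j) = exp(-r*dt) * [p_u * V(k+1, j+1) + p_m * V(k+1, j) + p_d * V(k+1, j-1)]
  V(1,-1) = exp(-r*dt) * [p_u*0.110000 + p_m*0.000000 + p_d*0.000000] = 0.015052
  V(1,+0) = exp(-r*dt) * [p_u*0.574736 + p_m*0.110000 + p_d*0.000000] = 0.151907
  V(1,+1) = exp(-r*dt) * [p_u*1.249161 + p_m*0.574736 + p_d*0.110000] = 0.575287
  V(0,+0) = exp(-r*dt) * [p_u*0.575287 + p_m*0.151907 + p_d*0.015052] = 0.182845


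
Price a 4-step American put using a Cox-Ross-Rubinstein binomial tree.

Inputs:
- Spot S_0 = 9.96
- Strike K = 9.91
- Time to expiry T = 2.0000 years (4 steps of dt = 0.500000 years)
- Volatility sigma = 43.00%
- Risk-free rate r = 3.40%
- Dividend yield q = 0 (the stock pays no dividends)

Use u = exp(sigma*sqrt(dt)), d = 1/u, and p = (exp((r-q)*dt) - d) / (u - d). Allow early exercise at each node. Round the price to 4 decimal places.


dt = T/N = 0.500000
u = exp(sigma*sqrt(dt)) = 1.355345; d = 1/u = 0.737820
p = (exp((r-q)*dt) - d) / (u - d) = 0.452331
Discount per step: exp(-r*dt) = 0.983144
Stock lattice S(k, i) with i counting down-moves:
  k=0: S(0,0) = 9.9600
  k=1: S(1,0) = 13.4992; S(1,1) = 7.3487
  k=2: S(2,0) = 18.2961; S(2,1) = 9.9600; S(2,2) = 5.4220
  k=3: S(3,0) = 24.7975; S(3,1) = 13.4992; S(3,2) = 7.3487; S(3,3) = 4.0005
  k=4: S(4,0) = 33.6092; S(4,1) = 18.2961; S(4,2) = 9.9600; S(4,3) = 5.4220; S(4,4) = 2.9516
Terminal payoffs V(N, i) = max(K - S_T, 0):
  V(4,0) = 0.000000; V(4,1) = 0.000000; V(4,2) = 0.000000; V(4,3) = 4.487997; V(4,4) = 6.958382
Backward induction: V(k, i) = exp(-r*dt) * [p * V(k+1, i) + (1-p) * V(k+1, i+1)]; then take max(V_cont, immediate exercise) for American.
  V(3,0) = exp(-r*dt) * [p*0.000000 + (1-p)*0.000000] = 0.000000; exercise = 0.000000; V(3,0) = max -> 0.000000
  V(3,1) = exp(-r*dt) * [p*0.000000 + (1-p)*0.000000] = 0.000000; exercise = 0.000000; V(3,1) = max -> 0.000000
  V(3,2) = exp(-r*dt) * [p*0.000000 + (1-p)*4.487997] = 2.416506; exercise = 2.561317; V(3,2) = max -> 2.561317
  V(3,3) = exp(-r*dt) * [p*4.487997 + (1-p)*6.958382] = 5.742494; exercise = 5.909540; V(3,3) = max -> 5.909540
  V(2,0) = exp(-r*dt) * [p*0.000000 + (1-p)*0.000000] = 0.000000; exercise = 0.000000; V(2,0) = max -> 0.000000
  V(2,1) = exp(-r*dt) * [p*0.000000 + (1-p)*2.561317] = 1.379109; exercise = 0.000000; V(2,1) = max -> 1.379109
  V(2,2) = exp(-r*dt) * [p*2.561317 + (1-p)*5.909540] = 4.320951; exercise = 4.487997; V(2,2) = max -> 4.487997
  V(1,0) = exp(-r*dt) * [p*0.000000 + (1-p)*1.379109] = 0.742564; exercise = 0.000000; V(1,0) = max -> 0.742564
  V(1,1) = exp(-r*dt) * [p*1.379109 + (1-p)*4.487997] = 3.029804; exercise = 2.561317; V(1,1) = max -> 3.029804
  V(0,0) = exp(-r*dt) * [p*0.742564 + (1-p)*3.029804] = 1.961583; exercise = 0.000000; V(0,0) = max -> 1.961583

Answer: Price = V(0,0) = 1.9616


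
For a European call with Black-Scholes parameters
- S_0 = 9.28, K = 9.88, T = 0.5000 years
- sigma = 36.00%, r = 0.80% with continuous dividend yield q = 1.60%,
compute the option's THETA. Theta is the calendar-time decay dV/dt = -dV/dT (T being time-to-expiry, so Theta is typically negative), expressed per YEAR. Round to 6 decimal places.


Answer: Theta = -0.888166

Derivation:
d1 = -0.1345504977; d2 = -0.3891089389
phi(d1) = 0.3953473824; exp(-qT) = 0.9920319148; exp(-rT) = 0.9960079893
Theta = -S*exp(-qT)*phi(d1)*sigma/(2*sqrt(T)) - r*K*exp(-rT)*N(d2) + q*S*exp(-qT)*N(d1)
N(d1) = 0.4464836413; N(d2) = 0.3485977806; sqrt(T) = 0.7071067812
Term 1 = -9.2800 * 0.9920319148 * 0.3953473824 * 0.3600 / (2 * 0.7071067812) = -0.9264884102
Term 2 = -0.0080 * 9.8800 * 0.9960079893 * 0.3485977806 = -0.0274431760
Term 3 = 0.0160 * 9.2800 * 0.9920319148 * 0.4464836413 = 0.0657656557
Theta = -0.9264884102 + (-0.0274431760) + (0.0657656557) = -0.888166


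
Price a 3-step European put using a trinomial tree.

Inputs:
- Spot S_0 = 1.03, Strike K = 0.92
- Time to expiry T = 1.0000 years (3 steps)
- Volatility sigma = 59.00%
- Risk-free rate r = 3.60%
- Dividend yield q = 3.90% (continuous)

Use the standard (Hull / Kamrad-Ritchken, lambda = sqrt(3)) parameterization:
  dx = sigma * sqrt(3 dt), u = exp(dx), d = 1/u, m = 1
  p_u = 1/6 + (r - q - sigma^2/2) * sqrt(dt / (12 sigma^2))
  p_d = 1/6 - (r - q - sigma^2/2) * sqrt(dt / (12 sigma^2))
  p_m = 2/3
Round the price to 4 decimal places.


dt = T/N = 0.333333; dx = sigma*sqrt(3*dt) = 0.590000
u = exp(dx) = 1.803988; d = 1/u = 0.554327
p_u = 0.116653, p_m = 0.666667, p_d = 0.216681
Discount per step: exp(-r*dt) = 0.988072
Stock lattice S(k, j) with j the centered position index:
  k=0: S(0,+0) = 1.0300
  k=1: S(1,-1) = 0.5710; S(1,+0) = 1.0300; S(1,+1) = 1.8581
  k=2: S(2,-2) = 0.3165; S(2,-1) = 0.5710; S(2,+0) = 1.0300; S(2,+1) = 1.8581; S(2,+2) = 3.3520
  k=3: S(3,-3) = 0.1754; S(3,-2) = 0.3165; S(3,-1) = 0.5710; S(3,+0) = 1.0300; S(3,+1) = 1.8581; S(3,+2) = 3.3520; S(3,+3) = 6.0470
Terminal payoffs V(N, j) = max(K - S_T, 0):
  V(3,-3) = 0.744557; V(3,-2) = 0.603503; V(3,-1) = 0.349043; V(3,+0) = 0.000000; V(3,+1) = 0.000000; V(3,+2) = 0.000000; V(3,+3) = 0.000000
Backward induction: V(k, j) = exp(-r*dt) * [p_u * V(k+1, j+1) + p_m * V(k+1, j) + p_d * V(k+1, j-1)]
  V(2,-2) = exp(-r*dt) * [p_u*0.349043 + p_m*0.603503 + p_d*0.744557] = 0.597174
  V(2,-1) = exp(-r*dt) * [p_u*0.000000 + p_m*0.349043 + p_d*0.603503] = 0.359127
  V(2,+0) = exp(-r*dt) * [p_u*0.000000 + p_m*0.000000 + p_d*0.349043] = 0.074729
  V(2,+1) = exp(-r*dt) * [p_u*0.000000 + p_m*0.000000 + p_d*0.000000] = 0.000000
  V(2,+2) = exp(-r*dt) * [p_u*0.000000 + p_m*0.000000 + p_d*0.000000] = 0.000000
  V(1,-1) = exp(-r*dt) * [p_u*0.074729 + p_m*0.359127 + p_d*0.597174] = 0.373028
  V(1,+0) = exp(-r*dt) * [p_u*0.000000 + p_m*0.074729 + p_d*0.359127] = 0.126113
  V(1,+1) = exp(-r*dt) * [p_u*0.000000 + p_m*0.000000 + p_d*0.074729] = 0.015999
  V(0,+0) = exp(-r*dt) * [p_u*0.015999 + p_m*0.126113 + p_d*0.373028] = 0.164780

Answer: Price = V(0,0) = 0.1648


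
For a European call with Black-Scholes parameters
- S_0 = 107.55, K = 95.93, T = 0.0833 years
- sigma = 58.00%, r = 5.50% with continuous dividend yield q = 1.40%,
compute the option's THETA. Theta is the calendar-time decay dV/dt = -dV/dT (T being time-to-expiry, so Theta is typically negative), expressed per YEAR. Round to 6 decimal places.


d1 = 0.7871264131; d2 = 0.6197283247
phi(d1) = 0.2926662118; exp(-qT) = 0.9988344797; exp(-rT) = 0.9954289791
Theta = -S*exp(-qT)*phi(d1)*sigma/(2*sqrt(T)) - r*K*exp(-rT)*N(d2) + q*S*exp(-qT)*N(d1)
N(d1) = 0.7843960656; N(d2) = 0.7322816679; sqrt(T) = 0.2886173938
Term 1 = -107.5500 * 0.9988344797 * 0.2926662118 * 0.5800 / (2 * 0.2886173938) = -31.5901744247
Term 2 = -0.0550 * 95.9300 * 0.9954289791 * 0.7322816679 = -3.8459671981
Term 3 = 0.0140 * 107.5500 * 0.9988344797 * 0.7843960656 = 1.1796886006
Theta = -31.5901744247 + (-3.8459671981) + (1.1796886006) = -34.256453

Answer: Theta = -34.256453


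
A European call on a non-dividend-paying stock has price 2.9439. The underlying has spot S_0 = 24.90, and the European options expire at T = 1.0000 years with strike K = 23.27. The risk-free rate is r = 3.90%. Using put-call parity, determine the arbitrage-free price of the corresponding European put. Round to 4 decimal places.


Put-call parity: C - P = S_0 * exp(-qT) - K * exp(-rT).
S_0 * exp(-qT) = 24.9000 * 1.00000000 = 24.90000000
K * exp(-rT) = 23.2700 * 0.96175071 = 22.37993900
P = C - S*exp(-qT) + K*exp(-rT)
P = 2.9439 - 24.90000000 + 22.37993900 = 0.4238

Answer: Put price = 0.4238


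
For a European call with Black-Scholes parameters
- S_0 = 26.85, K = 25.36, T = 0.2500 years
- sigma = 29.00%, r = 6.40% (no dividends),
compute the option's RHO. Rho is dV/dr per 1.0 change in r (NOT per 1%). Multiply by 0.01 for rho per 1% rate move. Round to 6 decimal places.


Answer: Rho = 4.161529

Derivation:
d1 = 0.5765875268; d2 = 0.4315875268
phi(d1) = 0.3378459957; exp(-qT) = 1.0000000000; exp(-rT) = 0.9841273201
N(d2) = 0.6669793872
Rho = K*T*exp(-rT)*N(d2) = 25.3600 * 0.2500 * 0.9841273201 * 0.6669793872 = 4.161529


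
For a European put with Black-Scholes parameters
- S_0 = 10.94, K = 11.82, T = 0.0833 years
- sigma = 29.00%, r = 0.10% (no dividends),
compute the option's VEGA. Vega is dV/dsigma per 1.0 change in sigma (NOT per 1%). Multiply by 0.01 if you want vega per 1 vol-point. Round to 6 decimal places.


Answer: Vega = 0.854113

Derivation:
d1 = -0.8815052871; d2 = -0.9652043313
phi(d1) = 0.2705051022; exp(-qT) = 1.0000000000; exp(-rT) = 0.9999167035
Vega = S * exp(-qT) * phi(d1) * sqrt(T) = 10.9400 * 1.0000000000 * 0.2705051022 * 0.2886173938 = 0.854113


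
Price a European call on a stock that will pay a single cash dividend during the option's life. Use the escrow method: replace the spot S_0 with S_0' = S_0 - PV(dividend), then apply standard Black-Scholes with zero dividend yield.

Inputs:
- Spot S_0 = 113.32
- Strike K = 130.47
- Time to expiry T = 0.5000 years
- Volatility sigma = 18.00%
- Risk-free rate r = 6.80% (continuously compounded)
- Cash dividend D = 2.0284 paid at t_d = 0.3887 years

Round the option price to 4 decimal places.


PV(D) = D * exp(-r * t_d) = 2.0284 * 0.97391466 = 1.97548849
S_0' = S_0 - PV(D) = 113.3200 - 1.97548849 = 111.34451151
d1 = (ln(S_0'/K) + (r + sigma^2/2)*T) / (sigma*sqrt(T)) = -0.91463644
d2 = d1 - sigma*sqrt(T) = -1.04191566
exp(-rT) = 0.96657150
N(d1) = 0.18019126; N(d2) = 0.14872539
C = S_0' * N(d1) - K * exp(-rT) * N(d2) = 111.34451151 * 0.18019126 - 130.4700 * 0.96657150 * 0.14872539 = 1.3078

Answer: Price = 1.3078


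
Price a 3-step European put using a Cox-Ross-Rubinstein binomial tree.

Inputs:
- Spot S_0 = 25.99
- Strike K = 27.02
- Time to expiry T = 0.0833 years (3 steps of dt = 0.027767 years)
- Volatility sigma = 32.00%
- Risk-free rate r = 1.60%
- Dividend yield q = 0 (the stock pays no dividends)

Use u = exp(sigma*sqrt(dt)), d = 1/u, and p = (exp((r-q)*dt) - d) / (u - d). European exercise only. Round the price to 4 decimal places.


dt = T/N = 0.027767
u = exp(sigma*sqrt(dt)) = 1.054770; d = 1/u = 0.948074
p = (exp((r-q)*dt) - d) / (u - d) = 0.490837
Discount per step: exp(-r*dt) = 0.999556
Stock lattice S(k, i) with i counting down-moves:
  k=0: S(0,0) = 25.9900
  k=1: S(1,0) = 27.4135; S(1,1) = 24.6404
  k=2: S(2,0) = 28.9149; S(2,1) = 25.9900; S(2,2) = 23.3610
  k=3: S(3,0) = 30.4986; S(3,1) = 27.4135; S(3,2) = 24.6404; S(3,3) = 22.1479
Terminal payoffs V(N, i) = max(K - S_T, 0):
  V(3,0) = 0.000000; V(3,1) = 0.000000; V(3,2) = 2.379555; V(3,3) = 4.872074
Backward induction: V(k, i) = exp(-r*dt) * [p * V(k+1, i) + (1-p) * V(k+1, i+1)].
  V(2,0) = exp(-r*dt) * [p*0.000000 + (1-p)*0.000000] = 0.000000
  V(2,1) = exp(-r*dt) * [p*0.000000 + (1-p)*2.379555] = 1.211043
  V(2,2) = exp(-r*dt) * [p*2.379555 + (1-p)*4.872074] = 3.647032
  V(1,0) = exp(-r*dt) * [p*0.000000 + (1-p)*1.211043] = 0.616344
  V(1,1) = exp(-r*dt) * [p*1.211043 + (1-p)*3.647032] = 2.450269
  V(0,0) = exp(-r*dt) * [p*0.616344 + (1-p)*2.450269] = 1.549422

Answer: Price = V(0,0) = 1.5494


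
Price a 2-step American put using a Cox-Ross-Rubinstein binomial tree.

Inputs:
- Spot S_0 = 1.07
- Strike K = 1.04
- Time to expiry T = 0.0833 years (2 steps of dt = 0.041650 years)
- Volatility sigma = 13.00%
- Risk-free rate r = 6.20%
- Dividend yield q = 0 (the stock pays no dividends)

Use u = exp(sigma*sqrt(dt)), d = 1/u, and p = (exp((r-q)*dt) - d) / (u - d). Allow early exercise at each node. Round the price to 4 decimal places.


Answer: Price = V(0,0) = 0.0053

Derivation:
dt = T/N = 0.041650
u = exp(sigma*sqrt(dt)) = 1.026886; d = 1/u = 0.973818
p = (exp((r-q)*dt) - d) / (u - d) = 0.542091
Discount per step: exp(-r*dt) = 0.997421
Stock lattice S(k, i) with i counting down-moves:
  k=0: S(0,0) = 1.0700
  k=1: S(1,0) = 1.0988; S(1,1) = 1.0420
  k=2: S(2,0) = 1.1283; S(2,1) = 1.0700; S(2,2) = 1.0147
Terminal payoffs V(N, i) = max(K - S_T, 0):
  V(2,0) = 0.000000; V(2,1) = 0.000000; V(2,2) = 0.025296
Backward induction: V(k, i) = exp(-r*dt) * [p * V(k+1, i) + (1-p) * V(k+1, i+1)]; then take max(V_cont, immediate exercise) for American.
  V(1,0) = exp(-r*dt) * [p*0.000000 + (1-p)*0.000000] = 0.000000; exercise = 0.000000; V(1,0) = max -> 0.000000
  V(1,1) = exp(-r*dt) * [p*0.000000 + (1-p)*0.025296] = 0.011553; exercise = 0.000000; V(1,1) = max -> 0.011553
  V(0,0) = exp(-r*dt) * [p*0.000000 + (1-p)*0.011553] = 0.005277; exercise = 0.000000; V(0,0) = max -> 0.005277
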